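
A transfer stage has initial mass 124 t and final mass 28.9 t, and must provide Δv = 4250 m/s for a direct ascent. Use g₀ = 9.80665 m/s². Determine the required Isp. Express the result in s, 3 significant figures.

ln(m₀/m_f) = ln(124000/28900) = ln(4.291) = 1.4564.
v_e = Δv / ln(m₀/m_f) = 4250 / 1.4564 = 2918.1 m/s.
Isp = v_e / g₀ = 2918.1 / 9.80665 = 297.6 s.

Isp ≈ 298 s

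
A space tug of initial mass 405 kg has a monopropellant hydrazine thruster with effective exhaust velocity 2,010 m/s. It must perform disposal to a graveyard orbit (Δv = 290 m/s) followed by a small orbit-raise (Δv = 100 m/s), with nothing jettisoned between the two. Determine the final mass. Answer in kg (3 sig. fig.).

final mass ≈ 334 kg

After the first burn: m = 405 × exp(−290/2010.0) = 405 × 0.86565 = 350.588 kg.
After the second burn: m = 350.588 × exp(−100/2010.0) = 350.588 × 0.95147 = 333.574 kg.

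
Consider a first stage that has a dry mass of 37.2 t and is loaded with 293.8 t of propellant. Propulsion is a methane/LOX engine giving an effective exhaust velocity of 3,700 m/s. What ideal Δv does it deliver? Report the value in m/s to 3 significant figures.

m₀ = m_dry + m_prop = 37.2 + 293.8 = 331 t.
Using Δv = v_e ln(m₀/m_f): Δv = v_e · ln(m₀/m_f) = 3700.0 × ln(8.898) = 3700.0 × 2.1858 ≈ 8087.5 m/s.

Δv ≈ 8090 m/s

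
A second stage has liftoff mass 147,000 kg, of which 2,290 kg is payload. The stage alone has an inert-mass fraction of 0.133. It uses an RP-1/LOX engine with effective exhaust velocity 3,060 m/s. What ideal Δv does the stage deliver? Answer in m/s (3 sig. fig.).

Δv ≈ 5880 m/s

Stage wet mass = m₀ − payload = 147,000 − 2,290 = 144,710 kg.
Stage dry mass = ε × stage wet mass = 0.133 × 144,710 = 19,246.4 kg.
Burnout mass m_f = stage dry + payload = 19,246.4 + 2,290 = 21,536.4 kg.
Using Δv = v_e ln(m₀/m_f): Δv = v_e · ln(147,000/21,536.4) = 3060.0 × ln(6.826) = 3060.0 × 1.9207 ≈ 5877 m/s.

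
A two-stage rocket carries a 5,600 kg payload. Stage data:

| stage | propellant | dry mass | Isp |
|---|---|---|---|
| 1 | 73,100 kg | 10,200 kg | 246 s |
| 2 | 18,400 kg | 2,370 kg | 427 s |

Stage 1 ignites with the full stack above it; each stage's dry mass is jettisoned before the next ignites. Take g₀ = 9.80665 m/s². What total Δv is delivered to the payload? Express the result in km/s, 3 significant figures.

Δv ≈ 7.66 km/s

Ignition mass of stage 1 = 73,100+10,200 + 18,400+2,370 + 5,600 = 109,670 kg.
Stage 1: m₀ = 109,670 kg, m_f = 109,670 − 73,100 = 36,570 kg; Δv = 246×9.80665×ln(2.999) = 2412.4×1.0982 ≈ 2649 m/s.
Stage 2: m₀ = 26,370 kg, m_f = 26,370 − 18,400 = 7,970 kg; Δv = 427×9.80665×ln(3.309) = 4187.4×1.1965 ≈ 5010 m/s.
Total Δv = 2649 + 5010 = 7659 m/s.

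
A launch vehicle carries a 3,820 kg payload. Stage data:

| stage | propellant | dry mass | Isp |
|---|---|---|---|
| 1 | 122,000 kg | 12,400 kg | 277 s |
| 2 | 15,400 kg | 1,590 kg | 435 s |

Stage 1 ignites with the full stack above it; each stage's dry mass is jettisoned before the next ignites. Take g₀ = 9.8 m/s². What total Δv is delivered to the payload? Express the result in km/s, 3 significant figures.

Δv ≈ 9.93 km/s

Ignition mass of stage 1 = 122,000+12,400 + 15,400+1,590 + 3,820 = 155,210 kg.
Stage 1: m₀ = 155,210 kg, m_f = 155,210 − 122,000 = 33,210 kg; Δv = 277×9.8×ln(4.674) = 2714.6×1.5419 ≈ 4186 m/s.
Stage 2: m₀ = 20,810 kg, m_f = 20,810 − 15,400 = 5,410 kg; Δv = 435×9.8×ln(3.847) = 4263.0×1.3472 ≈ 5743 m/s.
Total Δv = 4186 + 5743 = 9929 m/s.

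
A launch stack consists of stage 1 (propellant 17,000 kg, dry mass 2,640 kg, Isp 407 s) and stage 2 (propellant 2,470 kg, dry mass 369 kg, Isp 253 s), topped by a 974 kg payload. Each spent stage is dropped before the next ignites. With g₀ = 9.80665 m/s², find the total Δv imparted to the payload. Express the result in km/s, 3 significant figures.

Ignition mass of stage 1 = 17,000+2,640 + 2,470+369 + 974 = 23,453 kg.
Stage 1: m₀ = 23,453 kg, m_f = 23,453 − 17,000 = 6,453 kg; Δv = 407×9.80665×ln(3.634) = 3991.3×1.2905 ≈ 5151 m/s.
Stage 2: m₀ = 3,813 kg, m_f = 3,813 − 2,470 = 1,343 kg; Δv = 253×9.80665×ln(2.839) = 2481.1×1.0435 ≈ 2589 m/s.
Total Δv = 5151 + 2589 = 7740 m/s.

Δv ≈ 7.74 km/s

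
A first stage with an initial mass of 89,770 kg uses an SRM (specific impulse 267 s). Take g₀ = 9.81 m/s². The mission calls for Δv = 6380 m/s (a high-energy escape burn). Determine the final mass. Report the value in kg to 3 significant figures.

final mass ≈ 7860 kg

v_e = Isp · g₀ = 267 × 9.81 = 2619.3 m/s.
From the ideal rocket equation, m₀/m_f = exp(Δv / v_e) = exp(6380 / 2619.3) = exp(2.4358) = 11.4249.
m_f = m₀ / 11.4249 = 89,770 / 11.4249 = 7,857.4 kg.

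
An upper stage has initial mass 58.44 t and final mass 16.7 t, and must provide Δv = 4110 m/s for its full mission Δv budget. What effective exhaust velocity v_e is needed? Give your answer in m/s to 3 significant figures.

ln(m₀/m_f) = ln(58440/16700) = ln(3.499) = 1.2526.
Rocket equation: v_e = Δv / ln(m₀/m_f) = 4110 / 1.2526 = 3281.2 m/s.

v_e ≈ 3280 m/s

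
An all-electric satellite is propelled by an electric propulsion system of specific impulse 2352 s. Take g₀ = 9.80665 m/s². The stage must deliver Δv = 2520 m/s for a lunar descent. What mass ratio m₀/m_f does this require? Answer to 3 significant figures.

mass ratio ≈ 1.12

v_e = Isp · g₀ = 2352 × 9.80665 = 23065.2 m/s.
Rocket equation: m₀/m_f = exp(Δv / v_e) = exp(2520 / 23065.2) = exp(0.1093) = 1.1154.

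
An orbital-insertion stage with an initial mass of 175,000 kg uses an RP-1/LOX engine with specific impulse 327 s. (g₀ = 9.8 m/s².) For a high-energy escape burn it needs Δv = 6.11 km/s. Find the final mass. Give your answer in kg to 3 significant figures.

final mass ≈ 26000 kg

v_e = Isp · g₀ = 327 × 9.8 = 3204.6 m/s.
By the Tsiolkovsky rocket equation, m₀/m_f = exp(Δv / v_e) = exp(6110 / 3204.6) = exp(1.9066) = 6.7304.
m_f = m₀ / 6.7304 = 175,000 / 6.7304 = 26,001.4 kg.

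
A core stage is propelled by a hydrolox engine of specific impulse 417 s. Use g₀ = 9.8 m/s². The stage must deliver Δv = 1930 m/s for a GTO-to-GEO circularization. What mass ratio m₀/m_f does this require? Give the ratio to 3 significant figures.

v_e = Isp · g₀ = 417 × 9.8 = 4086.6 m/s.
By the Tsiolkovsky rocket equation, m₀/m_f = exp(Δv / v_e) = exp(1930 / 4086.6) = exp(0.4723) = 1.6036.

mass ratio ≈ 1.60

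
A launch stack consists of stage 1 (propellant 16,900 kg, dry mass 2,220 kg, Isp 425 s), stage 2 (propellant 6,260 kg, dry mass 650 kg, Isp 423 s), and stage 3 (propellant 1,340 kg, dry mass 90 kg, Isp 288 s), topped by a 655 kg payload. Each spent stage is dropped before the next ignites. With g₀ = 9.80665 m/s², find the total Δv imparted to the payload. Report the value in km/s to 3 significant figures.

Δv ≈ 11.7 km/s

Ignition mass of stage 1 = 16,900+2,220 + 6,260+650 + 1,340+90 + 655 = 28,115 kg.
Stage 1: m₀ = 28,115 kg, m_f = 28,115 − 16,900 = 11,215 kg; Δv = 425×9.80665×ln(2.507) = 4167.8×0.9191 ≈ 3830 m/s.
Stage 2: m₀ = 8,995 kg, m_f = 8,995 − 6,260 = 2,735 kg; Δv = 423×9.80665×ln(3.289) = 4148.2×1.1905 ≈ 4939 m/s.
Stage 3: m₀ = 2,085 kg, m_f = 2,085 − 1,340 = 745 kg; Δv = 288×9.80665×ln(2.799) = 2824.3×1.0291 ≈ 2907 m/s.
Total Δv = 3830 + 4939 + 2907 = 11676 m/s.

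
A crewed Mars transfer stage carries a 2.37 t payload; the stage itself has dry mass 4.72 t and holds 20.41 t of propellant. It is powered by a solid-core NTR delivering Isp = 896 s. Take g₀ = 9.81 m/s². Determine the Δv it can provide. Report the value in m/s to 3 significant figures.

v_e = Isp · g₀ = 896 × 9.81 = 8789.8 m/s.
m₀ = payload + dry + propellant = 2.37 + 4.72 + 20.41 = 27.5 t.
m_f = payload + dry = 2.37 + 4.72 = 7.09 t.
Using Δv = v_e ln(m₀/m_f): Δv = v_e · ln(m₀/m_f) = 8789.8 × ln(3.879) = 8789.8 × 1.3555 ≈ 11914.5 m/s.

Δv ≈ 11900 m/s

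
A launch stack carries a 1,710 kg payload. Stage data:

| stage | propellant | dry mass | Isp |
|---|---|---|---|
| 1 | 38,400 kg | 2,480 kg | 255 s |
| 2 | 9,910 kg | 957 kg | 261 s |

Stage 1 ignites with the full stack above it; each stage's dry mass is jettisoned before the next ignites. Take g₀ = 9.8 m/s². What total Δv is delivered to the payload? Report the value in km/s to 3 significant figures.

Ignition mass of stage 1 = 38,400+2,480 + 9,910+957 + 1,710 = 53,457 kg.
Stage 1: m₀ = 53,457 kg, m_f = 53,457 − 38,400 = 15,057 kg; Δv = 255×9.8×ln(3.55) = 2499.0×1.2670 ≈ 3166 m/s.
Stage 2: m₀ = 12,577 kg, m_f = 12,577 − 9,910 = 2,667 kg; Δv = 261×9.8×ln(4.716) = 2557.8×1.5509 ≈ 3967 m/s.
Total Δv = 3166 + 3967 = 7133 m/s.

Δv ≈ 7.13 km/s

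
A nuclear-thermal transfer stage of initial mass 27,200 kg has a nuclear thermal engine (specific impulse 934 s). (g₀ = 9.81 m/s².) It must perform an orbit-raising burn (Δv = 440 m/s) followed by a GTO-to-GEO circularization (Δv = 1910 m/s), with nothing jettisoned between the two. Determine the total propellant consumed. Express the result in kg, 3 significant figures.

v_e = Isp · g₀ = 934 × 9.81 = 9162.5 m/s.
After the first burn: m = 27200 × exp(−440/9162.5) = 27200 × 0.95311 = 25,924.6 kg.
After the second burn: m = 25,924.6 × exp(−1910/9162.5) = 25,924.6 × 0.81184 = 21,046.6 kg.
Total propellant = m₀ − m_final = 27200 − 21,046.6 = 6,153.4 kg.

total propellant consumed ≈ 6150 kg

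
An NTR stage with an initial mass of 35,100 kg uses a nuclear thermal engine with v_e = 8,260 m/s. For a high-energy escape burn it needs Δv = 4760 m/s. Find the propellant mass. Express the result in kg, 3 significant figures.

propellant mass ≈ 15400 kg

Using Δv = v_e ln(m₀/m_f): m₀/m_f = exp(Δv / v_e) = exp(4760 / 8260.0) = exp(0.5763) = 1.7794.
m_f = 35,100 / 1.7794 = 19,725.8 kg, so propellant = m₀ − m_f = 35,100 − 19,725.8 = 15,374.2 kg.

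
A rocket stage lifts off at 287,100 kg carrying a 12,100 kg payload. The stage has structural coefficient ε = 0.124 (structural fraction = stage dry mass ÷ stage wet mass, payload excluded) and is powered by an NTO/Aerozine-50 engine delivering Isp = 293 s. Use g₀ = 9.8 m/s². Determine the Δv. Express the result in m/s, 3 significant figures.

Stage wet mass = m₀ − payload = 287,100 − 12,100 = 275,000 kg.
Stage dry mass = ε × stage wet mass = 0.124 × 275,000 = 34,100 kg.
Burnout mass m_f = stage dry + payload = 34,100 + 12,100 = 46,200 kg.
v_e = Isp · g₀ = 293 × 9.8 = 2871.4 m/s.
Rocket equation: Δv = v_e · ln(287,100/46,200) = 2871.4 × ln(6.214) = 2871.4 × 1.8269 ≈ 5246 m/s.

Δv ≈ 5250 m/s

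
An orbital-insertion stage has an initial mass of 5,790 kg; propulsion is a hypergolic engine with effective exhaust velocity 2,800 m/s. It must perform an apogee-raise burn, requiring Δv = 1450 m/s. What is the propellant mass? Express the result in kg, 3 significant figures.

propellant mass ≈ 2340 kg

From the ideal rocket equation, m₀/m_f = exp(Δv / v_e) = exp(1450 / 2800.0) = exp(0.5179) = 1.6784.
m_f = 5,790 / 1.6784 = 3,449.71 kg, so propellant = m₀ − m_f = 5,790 − 3,449.71 = 2,340.29 kg.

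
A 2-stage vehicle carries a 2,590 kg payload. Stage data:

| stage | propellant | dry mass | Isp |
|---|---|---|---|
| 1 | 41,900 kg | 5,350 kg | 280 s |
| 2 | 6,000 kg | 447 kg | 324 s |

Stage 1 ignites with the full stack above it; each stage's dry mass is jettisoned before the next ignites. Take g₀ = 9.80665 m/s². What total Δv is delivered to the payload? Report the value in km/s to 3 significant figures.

Δv ≈ 7.21 km/s

Ignition mass of stage 1 = 41,900+5,350 + 6,000+447 + 2,590 = 56,287 kg.
Stage 1: m₀ = 56,287 kg, m_f = 56,287 − 41,900 = 14,387 kg; Δv = 280×9.80665×ln(3.912) = 2745.9×1.3641 ≈ 3746 m/s.
Stage 2: m₀ = 9,037 kg, m_f = 9,037 − 6,000 = 3,037 kg; Δv = 324×9.80665×ln(2.976) = 3177.4×1.0905 ≈ 3465 m/s.
Total Δv = 3746 + 3465 = 7211 m/s.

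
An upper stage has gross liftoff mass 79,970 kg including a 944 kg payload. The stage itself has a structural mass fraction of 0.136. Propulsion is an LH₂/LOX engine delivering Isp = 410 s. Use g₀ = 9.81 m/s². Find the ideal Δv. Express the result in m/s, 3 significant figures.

Stage wet mass = m₀ − payload = 79,970 − 944 = 79,026 kg.
Stage dry mass = ε × stage wet mass = 0.136 × 79,026 = 10,747.5 kg.
Burnout mass m_f = stage dry + payload = 10,747.5 + 944 = 11,691.5 kg.
v_e = Isp · g₀ = 410 × 9.81 = 4022.1 m/s.
Rocket equation: Δv = v_e · ln(79,970/11,691.5) = 4022.1 × ln(6.84) = 4022.1 × 1.9228 ≈ 7734 m/s.

Δv ≈ 7730 m/s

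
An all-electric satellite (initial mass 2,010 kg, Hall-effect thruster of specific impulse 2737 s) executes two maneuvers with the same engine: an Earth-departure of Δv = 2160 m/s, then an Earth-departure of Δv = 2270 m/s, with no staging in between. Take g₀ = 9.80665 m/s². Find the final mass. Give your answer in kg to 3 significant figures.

final mass ≈ 1700 kg

v_e = Isp · g₀ = 2737 × 9.80665 = 26840.8 m/s.
After the first burn: m = 2010 × exp(−2160/26840.8) = 2010 × 0.92268 = 1,854.59 kg.
After the second burn: m = 1,854.59 × exp(−2270/26840.8) = 1,854.59 × 0.91890 = 1,704.18 kg.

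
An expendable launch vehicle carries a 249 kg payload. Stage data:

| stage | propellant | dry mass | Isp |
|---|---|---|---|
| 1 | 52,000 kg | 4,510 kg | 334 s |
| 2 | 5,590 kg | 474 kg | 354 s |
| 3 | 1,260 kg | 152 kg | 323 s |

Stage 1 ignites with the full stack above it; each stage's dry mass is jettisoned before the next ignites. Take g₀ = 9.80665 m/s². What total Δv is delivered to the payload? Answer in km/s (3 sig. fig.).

Δv ≈ 14.4 km/s

Ignition mass of stage 1 = 52,000+4,510 + 5,590+474 + 1,260+152 + 249 = 64,235 kg.
Stage 1: m₀ = 64,235 kg, m_f = 64,235 − 52,000 = 12,235 kg; Δv = 334×9.80665×ln(5.25) = 3275.4×1.6582 ≈ 5431 m/s.
Stage 2: m₀ = 7,725 kg, m_f = 7,725 − 5,590 = 2,135 kg; Δv = 354×9.80665×ln(3.618) = 3471.6×1.2860 ≈ 4464 m/s.
Stage 3: m₀ = 1,661 kg, m_f = 1,661 − 1,260 = 401 kg; Δv = 323×9.80665×ln(4.142) = 3167.5×1.4212 ≈ 4502 m/s.
Total Δv = 5431 + 4464 + 4502 = 14397 m/s.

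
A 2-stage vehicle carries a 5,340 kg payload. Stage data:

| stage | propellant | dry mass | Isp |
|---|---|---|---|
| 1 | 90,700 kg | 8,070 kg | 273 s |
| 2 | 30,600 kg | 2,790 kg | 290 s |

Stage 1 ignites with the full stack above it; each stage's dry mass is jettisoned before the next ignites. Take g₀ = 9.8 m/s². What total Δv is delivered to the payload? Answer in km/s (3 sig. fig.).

Δv ≈ 7.32 km/s

Ignition mass of stage 1 = 90,700+8,070 + 30,600+2,790 + 5,340 = 137,500 kg.
Stage 1: m₀ = 137,500 kg, m_f = 137,500 − 90,700 = 46,800 kg; Δv = 273×9.8×ln(2.938) = 2675.4×1.0777 ≈ 2883 m/s.
Stage 2: m₀ = 38,730 kg, m_f = 38,730 − 30,600 = 8,130 kg; Δv = 290×9.8×ln(4.764) = 2842.0×1.5611 ≈ 4437 m/s.
Total Δv = 2883 + 4437 = 7320 m/s.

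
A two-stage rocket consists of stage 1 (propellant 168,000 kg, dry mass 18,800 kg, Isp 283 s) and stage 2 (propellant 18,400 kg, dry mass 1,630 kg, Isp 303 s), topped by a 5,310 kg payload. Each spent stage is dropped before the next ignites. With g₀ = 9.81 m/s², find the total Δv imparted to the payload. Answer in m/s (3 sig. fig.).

Δv ≈ 8210 m/s

Ignition mass of stage 1 = 168,000+18,800 + 18,400+1,630 + 5,310 = 212,140 kg.
Stage 1: m₀ = 212,140 kg, m_f = 212,140 − 168,000 = 44,140 kg; Δv = 283×9.81×ln(4.806) = 2776.2×1.5699 ≈ 4358 m/s.
Stage 2: m₀ = 25,340 kg, m_f = 25,340 − 18,400 = 6,940 kg; Δv = 303×9.81×ln(3.651) = 2972.4×1.2951 ≈ 3850 m/s.
Total Δv = 4358 + 3850 = 8208 m/s.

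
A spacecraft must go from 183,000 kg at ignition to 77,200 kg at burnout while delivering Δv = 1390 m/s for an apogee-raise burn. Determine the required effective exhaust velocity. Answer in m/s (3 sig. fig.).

v_e ≈ 1610 m/s

ln(m₀/m_f) = ln(183000/77200) = ln(2.37) = 0.8631.
By the Tsiolkovsky rocket equation, v_e = Δv / ln(m₀/m_f) = 1390 / 0.8631 = 1610.5 m/s.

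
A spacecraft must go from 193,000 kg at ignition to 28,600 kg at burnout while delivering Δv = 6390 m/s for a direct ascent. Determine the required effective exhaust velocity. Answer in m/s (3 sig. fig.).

v_e ≈ 3350 m/s

ln(m₀/m_f) = ln(193000/28600) = ln(6.748) = 1.9093.
From the ideal rocket equation, v_e = Δv / ln(m₀/m_f) = 6390 / 1.9093 = 3346.8 m/s.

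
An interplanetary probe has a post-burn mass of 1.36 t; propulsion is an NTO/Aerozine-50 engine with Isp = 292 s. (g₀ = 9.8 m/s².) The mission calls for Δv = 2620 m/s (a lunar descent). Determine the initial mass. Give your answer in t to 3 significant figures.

v_e = Isp · g₀ = 292 × 9.8 = 2861.6 m/s.
Using Δv = v_e ln(m₀/m_f): m₀/m_f = exp(Δv / v_e) = exp(2620 / 2861.6) = exp(0.9156) = 2.4982.
m₀ = m_f × 2.4982 = 1.36 × 2.4982 = 3.39755 t.

initial mass ≈ 3.40 t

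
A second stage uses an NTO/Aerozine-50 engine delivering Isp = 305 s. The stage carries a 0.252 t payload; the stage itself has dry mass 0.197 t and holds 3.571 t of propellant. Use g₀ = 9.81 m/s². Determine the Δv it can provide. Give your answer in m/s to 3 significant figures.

v_e = Isp · g₀ = 305 × 9.81 = 2992.1 m/s.
m₀ = payload + dry + propellant = 0.252 + 0.197 + 3.571 = 4.02 t.
m_f = payload + dry = 0.252 + 0.197 = 0.449 t.
Rocket equation: Δv = v_e · ln(m₀/m_f) = 2992.1 × ln(8.953) = 2992.1 × 2.1920 ≈ 6558.6 m/s.

Δv ≈ 6560 m/s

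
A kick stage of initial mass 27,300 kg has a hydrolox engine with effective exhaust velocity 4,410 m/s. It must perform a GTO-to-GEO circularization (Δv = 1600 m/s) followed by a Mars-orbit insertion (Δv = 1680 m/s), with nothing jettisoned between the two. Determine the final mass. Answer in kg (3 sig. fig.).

final mass ≈ 13000 kg

After the first burn: m = 27300 × exp(−1600/4410.0) = 27300 × 0.69572 = 18,993.2 kg.
After the second burn: m = 18,993.2 × exp(−1680/4410.0) = 18,993.2 × 0.68321 = 12,976.3 kg.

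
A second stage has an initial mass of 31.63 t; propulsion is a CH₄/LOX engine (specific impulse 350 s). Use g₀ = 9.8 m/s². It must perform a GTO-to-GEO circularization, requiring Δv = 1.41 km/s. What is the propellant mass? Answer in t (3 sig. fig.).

propellant mass ≈ 10.7 t

v_e = Isp · g₀ = 350 × 9.8 = 3430.0 m/s.
Rocket equation: m₀/m_f = exp(Δv / v_e) = exp(1410 / 3430.0) = exp(0.4111) = 1.5084.
m_f = 31.63 / 1.5084 = 20.9692 t, so propellant = m₀ − m_f = 31.63 − 20.9692 = 10.6608 t.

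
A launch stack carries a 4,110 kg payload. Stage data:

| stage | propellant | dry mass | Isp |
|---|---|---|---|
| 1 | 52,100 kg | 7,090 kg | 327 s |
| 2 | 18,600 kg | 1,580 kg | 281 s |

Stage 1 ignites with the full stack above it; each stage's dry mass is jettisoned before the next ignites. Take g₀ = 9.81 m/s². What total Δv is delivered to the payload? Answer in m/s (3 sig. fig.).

Ignition mass of stage 1 = 52,100+7,090 + 18,600+1,580 + 4,110 = 83,480 kg.
Stage 1: m₀ = 83,480 kg, m_f = 83,480 − 52,100 = 31,380 kg; Δv = 327×9.81×ln(2.66) = 3207.9×0.9784 ≈ 3139 m/s.
Stage 2: m₀ = 24,290 kg, m_f = 24,290 − 18,600 = 5,690 kg; Δv = 281×9.81×ln(4.269) = 2756.6×1.4514 ≈ 4001 m/s.
Total Δv = 3139 + 4001 = 7140 m/s.

Δv ≈ 7140 m/s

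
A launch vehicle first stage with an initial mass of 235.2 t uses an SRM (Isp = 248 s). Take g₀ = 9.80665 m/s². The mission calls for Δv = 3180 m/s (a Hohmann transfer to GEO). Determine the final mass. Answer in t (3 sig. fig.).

final mass ≈ 63.6 t

v_e = Isp · g₀ = 248 × 9.80665 = 2432.0 m/s.
By the Tsiolkovsky rocket equation, m₀/m_f = exp(Δv / v_e) = exp(3180 / 2432.0) = exp(1.3075) = 3.6971.
m_f = m₀ / 3.6971 = 235.2 / 3.6971 = 63.6174 t.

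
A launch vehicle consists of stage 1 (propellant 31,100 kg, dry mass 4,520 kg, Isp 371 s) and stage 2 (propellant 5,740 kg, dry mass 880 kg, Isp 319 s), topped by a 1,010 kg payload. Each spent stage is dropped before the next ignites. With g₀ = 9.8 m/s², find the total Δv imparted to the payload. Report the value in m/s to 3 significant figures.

Δv ≈ 8980 m/s

Ignition mass of stage 1 = 31,100+4,520 + 5,740+880 + 1,010 = 43,250 kg.
Stage 1: m₀ = 43,250 kg, m_f = 43,250 − 31,100 = 12,150 kg; Δv = 371×9.8×ln(3.56) = 3635.8×1.2697 ≈ 4616 m/s.
Stage 2: m₀ = 7,630 kg, m_f = 7,630 − 5,740 = 1,890 kg; Δv = 319×9.8×ln(4.037) = 3126.2×1.3955 ≈ 4363 m/s.
Total Δv = 4616 + 4363 = 8979 m/s.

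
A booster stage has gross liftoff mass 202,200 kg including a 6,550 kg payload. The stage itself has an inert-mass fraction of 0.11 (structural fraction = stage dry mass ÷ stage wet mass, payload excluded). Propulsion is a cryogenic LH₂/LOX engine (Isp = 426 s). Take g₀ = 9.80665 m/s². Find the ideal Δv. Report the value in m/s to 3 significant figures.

Δv ≈ 8250 m/s

Stage wet mass = m₀ − payload = 202,200 − 6,550 = 195,650 kg.
Stage dry mass = ε × stage wet mass = 0.11 × 195,650 = 21,521.5 kg.
Burnout mass m_f = stage dry + payload = 21,521.5 + 6,550 = 28,071.5 kg.
v_e = Isp · g₀ = 426 × 9.80665 = 4177.6 m/s.
Δv = v_e · ln(202,200/28,071.5) = 4177.6 × ln(7.203) = 4177.6 × 1.9745 ≈ 8249 m/s.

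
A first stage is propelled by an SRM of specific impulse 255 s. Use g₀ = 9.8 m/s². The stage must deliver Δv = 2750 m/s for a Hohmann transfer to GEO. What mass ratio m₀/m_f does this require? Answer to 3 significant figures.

v_e = Isp · g₀ = 255 × 9.8 = 2499.0 m/s.
m₀/m_f = exp(Δv / v_e) = exp(2750 / 2499.0) = exp(1.1004) = 3.0055.

mass ratio ≈ 3.01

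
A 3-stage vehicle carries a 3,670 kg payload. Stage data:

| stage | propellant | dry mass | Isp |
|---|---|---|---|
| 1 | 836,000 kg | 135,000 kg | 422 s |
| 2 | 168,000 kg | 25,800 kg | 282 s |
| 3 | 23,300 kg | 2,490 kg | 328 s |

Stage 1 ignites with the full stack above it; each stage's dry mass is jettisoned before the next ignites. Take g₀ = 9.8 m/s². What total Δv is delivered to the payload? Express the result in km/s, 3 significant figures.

Δv ≈ 13.9 km/s

Ignition mass of stage 1 = 836,000+135,000 + 168,000+25,800 + 23,300+2,490 + 3,670 = 1,194,260 kg.
Stage 1: m₀ = 1,194,260 kg, m_f = 1,194,260 − 836,000 = 358,260 kg; Δv = 422×9.8×ln(3.334) = 4135.6×1.2040 ≈ 4979 m/s.
Stage 2: m₀ = 223,260 kg, m_f = 223,260 − 168,000 = 55,260 kg; Δv = 282×9.8×ln(4.04) = 2763.6×1.3963 ≈ 3859 m/s.
Stage 3: m₀ = 29,460 kg, m_f = 29,460 − 23,300 = 6,160 kg; Δv = 328×9.8×ln(4.782) = 3214.4×1.5650 ≈ 5030 m/s.
Total Δv = 4979 + 3859 + 5030 = 13868 m/s.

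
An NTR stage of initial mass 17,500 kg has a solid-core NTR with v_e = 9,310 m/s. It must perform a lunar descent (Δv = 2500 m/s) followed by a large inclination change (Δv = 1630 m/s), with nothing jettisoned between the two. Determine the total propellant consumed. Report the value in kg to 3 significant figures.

total propellant consumed ≈ 6270 kg

After the first burn: m = 17500 × exp(−2500/9310.0) = 17500 × 0.76450 = 13,378.8 kg.
After the second burn: m = 13,378.8 × exp(−1630/9310.0) = 13,378.8 × 0.83939 = 11,230 kg.
Total propellant = m₀ − m_final = 17500 − 11,230 = 6,270 kg.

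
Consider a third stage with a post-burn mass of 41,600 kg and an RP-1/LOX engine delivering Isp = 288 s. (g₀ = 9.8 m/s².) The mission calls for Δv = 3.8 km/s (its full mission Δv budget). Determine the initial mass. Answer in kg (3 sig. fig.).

v_e = Isp · g₀ = 288 × 9.8 = 2822.4 m/s.
By the Tsiolkovsky rocket equation, m₀/m_f = exp(Δv / v_e) = exp(3800 / 2822.4) = exp(1.3464) = 3.8435.
m₀ = m_f × 3.8435 = 41,600 × 3.8435 = 159,890 kg.

initial mass ≈ 160000 kg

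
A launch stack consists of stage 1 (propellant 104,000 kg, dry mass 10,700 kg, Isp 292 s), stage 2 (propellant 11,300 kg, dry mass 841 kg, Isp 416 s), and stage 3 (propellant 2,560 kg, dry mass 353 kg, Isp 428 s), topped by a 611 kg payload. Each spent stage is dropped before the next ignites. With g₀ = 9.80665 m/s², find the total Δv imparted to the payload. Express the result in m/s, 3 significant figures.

Δv ≈ 15200 m/s

Ignition mass of stage 1 = 104,000+10,700 + 11,300+841 + 2,560+353 + 611 = 130,365 kg.
Stage 1: m₀ = 130,365 kg, m_f = 130,365 − 104,000 = 26,365 kg; Δv = 292×9.80665×ln(4.945) = 2863.5×1.5983 ≈ 4577 m/s.
Stage 2: m₀ = 15,665 kg, m_f = 15,665 − 11,300 = 4,365 kg; Δv = 416×9.80665×ln(3.589) = 4079.6×1.2778 ≈ 5213 m/s.
Stage 3: m₀ = 3,524 kg, m_f = 3,524 − 2,560 = 964 kg; Δv = 428×9.80665×ln(3.656) = 4197.2×1.2963 ≈ 5441 m/s.
Total Δv = 4577 + 5213 + 5441 = 15231 m/s.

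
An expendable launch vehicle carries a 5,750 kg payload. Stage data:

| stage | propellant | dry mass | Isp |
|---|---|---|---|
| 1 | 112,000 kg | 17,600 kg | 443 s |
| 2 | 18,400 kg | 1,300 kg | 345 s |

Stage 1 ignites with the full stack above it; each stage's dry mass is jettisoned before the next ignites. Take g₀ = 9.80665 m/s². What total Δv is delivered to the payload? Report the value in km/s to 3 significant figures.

Δv ≈ 9.91 km/s

Ignition mass of stage 1 = 112,000+17,600 + 18,400+1,300 + 5,750 = 155,050 kg.
Stage 1: m₀ = 155,050 kg, m_f = 155,050 − 112,000 = 43,050 kg; Δv = 443×9.80665×ln(3.602) = 4344.3×1.2814 ≈ 5567 m/s.
Stage 2: m₀ = 25,450 kg, m_f = 25,450 − 18,400 = 7,050 kg; Δv = 345×9.80665×ln(3.61) = 3383.3×1.2837 ≈ 4343 m/s.
Total Δv = 5567 + 4343 = 9910 m/s.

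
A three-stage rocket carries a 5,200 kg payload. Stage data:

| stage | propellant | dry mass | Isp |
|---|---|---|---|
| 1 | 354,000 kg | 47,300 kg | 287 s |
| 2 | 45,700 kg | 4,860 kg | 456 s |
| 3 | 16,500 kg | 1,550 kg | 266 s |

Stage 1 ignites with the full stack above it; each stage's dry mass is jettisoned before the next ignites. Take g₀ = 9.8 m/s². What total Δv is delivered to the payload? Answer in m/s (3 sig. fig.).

Ignition mass of stage 1 = 354,000+47,300 + 45,700+4,860 + 16,500+1,550 + 5,200 = 475,110 kg.
Stage 1: m₀ = 475,110 kg, m_f = 475,110 − 354,000 = 121,110 kg; Δv = 287×9.8×ln(3.923) = 2812.6×1.3668 ≈ 3844 m/s.
Stage 2: m₀ = 73,810 kg, m_f = 73,810 − 45,700 = 28,110 kg; Δv = 456×9.8×ln(2.626) = 4468.8×0.9654 ≈ 4314 m/s.
Stage 3: m₀ = 23,250 kg, m_f = 23,250 − 16,500 = 6,750 kg; Δv = 266×9.8×ln(3.444) = 2606.8×1.2368 ≈ 3224 m/s.
Total Δv = 3844 + 4314 + 3224 = 11382 m/s.

Δv ≈ 11400 m/s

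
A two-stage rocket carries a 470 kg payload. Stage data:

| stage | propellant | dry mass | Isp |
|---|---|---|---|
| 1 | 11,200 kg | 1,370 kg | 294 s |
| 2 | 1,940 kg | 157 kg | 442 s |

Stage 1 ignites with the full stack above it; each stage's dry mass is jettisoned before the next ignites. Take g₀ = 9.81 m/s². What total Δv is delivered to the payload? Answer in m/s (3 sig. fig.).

Ignition mass of stage 1 = 11,200+1,370 + 1,940+157 + 470 = 15,137 kg.
Stage 1: m₀ = 15,137 kg, m_f = 15,137 − 11,200 = 3,937 kg; Δv = 294×9.81×ln(3.845) = 2884.1×1.3467 ≈ 3884 m/s.
Stage 2: m₀ = 2,567 kg, m_f = 2,567 − 1,940 = 627 kg; Δv = 442×9.81×ln(4.094) = 4336.0×1.4095 ≈ 6112 m/s.
Total Δv = 3884 + 6112 = 9996 m/s.

Δv ≈ 10000 m/s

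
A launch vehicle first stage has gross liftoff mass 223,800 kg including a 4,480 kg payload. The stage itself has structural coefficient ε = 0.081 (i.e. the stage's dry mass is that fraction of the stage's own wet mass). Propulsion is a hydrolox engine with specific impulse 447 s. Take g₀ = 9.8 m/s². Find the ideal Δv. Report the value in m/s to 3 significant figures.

Stage wet mass = m₀ − payload = 223,800 − 4,480 = 219,320 kg.
Stage dry mass = ε × stage wet mass = 0.081 × 219,320 = 17,764.9 kg.
Burnout mass m_f = stage dry + payload = 17,764.9 + 4,480 = 22,244.9 kg.
v_e = Isp · g₀ = 447 × 9.8 = 4380.6 m/s.
By the Tsiolkovsky rocket equation, Δv = v_e · ln(223,800/22,244.9) = 4380.6 × ln(10.06) = 4380.6 × 2.3086 ≈ 10113 m/s.

Δv ≈ 10100 m/s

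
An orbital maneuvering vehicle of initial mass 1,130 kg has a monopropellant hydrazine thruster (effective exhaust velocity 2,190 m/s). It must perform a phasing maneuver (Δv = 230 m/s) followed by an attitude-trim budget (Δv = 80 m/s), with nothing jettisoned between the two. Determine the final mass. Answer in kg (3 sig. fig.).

After the first burn: m = 1130 × exp(−230/2190.0) = 1130 × 0.90030 = 1,017.34 kg.
After the second burn: m = 1,017.34 × exp(−80/2190.0) = 1,017.34 × 0.96413 = 980.848 kg.

final mass ≈ 981 kg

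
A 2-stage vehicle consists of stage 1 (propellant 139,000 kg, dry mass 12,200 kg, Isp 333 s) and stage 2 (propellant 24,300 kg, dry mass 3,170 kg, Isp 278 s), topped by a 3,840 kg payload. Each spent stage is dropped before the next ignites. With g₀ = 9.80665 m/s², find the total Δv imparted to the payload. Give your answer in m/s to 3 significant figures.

Ignition mass of stage 1 = 139,000+12,200 + 24,300+3,170 + 3,840 = 182,510 kg.
Stage 1: m₀ = 182,510 kg, m_f = 182,510 − 139,000 = 43,510 kg; Δv = 333×9.80665×ln(4.195) = 3265.6×1.4338 ≈ 4682 m/s.
Stage 2: m₀ = 31,310 kg, m_f = 31,310 − 24,300 = 7,010 kg; Δv = 278×9.80665×ln(4.466) = 2726.2×1.4966 ≈ 4080 m/s.
Total Δv = 4682 + 4080 = 8762 m/s.

Δv ≈ 8760 m/s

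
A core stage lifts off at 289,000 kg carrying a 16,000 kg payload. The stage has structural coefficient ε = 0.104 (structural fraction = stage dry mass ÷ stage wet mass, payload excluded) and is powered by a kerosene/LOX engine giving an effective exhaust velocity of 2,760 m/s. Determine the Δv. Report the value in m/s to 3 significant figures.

Stage wet mass = m₀ − payload = 289,000 − 16,000 = 273,000 kg.
Stage dry mass = ε × stage wet mass = 0.104 × 273,000 = 28,392 kg.
Burnout mass m_f = stage dry + payload = 28,392 + 16,000 = 44,392 kg.
Δv = v_e · ln(289,000/44,392) = 2760.0 × ln(6.51) = 2760.0 × 1.8734 ≈ 5170 m/s.

Δv ≈ 5170 m/s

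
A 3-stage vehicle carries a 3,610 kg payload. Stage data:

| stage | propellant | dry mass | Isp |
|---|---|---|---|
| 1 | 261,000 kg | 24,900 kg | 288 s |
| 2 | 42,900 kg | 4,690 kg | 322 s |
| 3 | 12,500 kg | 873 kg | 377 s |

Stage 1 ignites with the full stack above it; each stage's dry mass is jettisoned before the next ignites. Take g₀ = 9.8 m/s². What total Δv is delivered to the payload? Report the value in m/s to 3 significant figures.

Ignition mass of stage 1 = 261,000+24,900 + 42,900+4,690 + 12,500+873 + 3,610 = 350,473 kg.
Stage 1: m₀ = 350,473 kg, m_f = 350,473 − 261,000 = 89,473 kg; Δv = 288×9.8×ln(3.917) = 2822.4×1.3653 ≈ 3854 m/s.
Stage 2: m₀ = 64,573 kg, m_f = 64,573 − 42,900 = 21,673 kg; Δv = 322×9.8×ln(2.979) = 3155.6×1.0917 ≈ 3445 m/s.
Stage 3: m₀ = 16,983 kg, m_f = 16,983 − 12,500 = 4,483 kg; Δv = 377×9.8×ln(3.788) = 3694.6×1.3319 ≈ 4921 m/s.
Total Δv = 3854 + 3445 + 4921 = 12220 m/s.

Δv ≈ 12200 m/s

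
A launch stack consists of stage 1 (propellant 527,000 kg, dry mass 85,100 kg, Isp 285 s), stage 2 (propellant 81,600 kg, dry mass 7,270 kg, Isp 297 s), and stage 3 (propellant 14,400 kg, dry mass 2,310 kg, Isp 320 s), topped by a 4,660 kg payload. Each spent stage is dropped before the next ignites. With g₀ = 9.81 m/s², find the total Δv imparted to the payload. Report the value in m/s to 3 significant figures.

Δv ≈ 11100 m/s

Ignition mass of stage 1 = 527,000+85,100 + 81,600+7,270 + 14,400+2,310 + 4,660 = 722,340 kg.
Stage 1: m₀ = 722,340 kg, m_f = 722,340 − 527,000 = 195,340 kg; Δv = 285×9.81×ln(3.698) = 2795.9×1.3078 ≈ 3656 m/s.
Stage 2: m₀ = 110,240 kg, m_f = 110,240 − 81,600 = 28,640 kg; Δv = 297×9.81×ln(3.849) = 2913.6×1.3479 ≈ 3927 m/s.
Stage 3: m₀ = 21,370 kg, m_f = 21,370 − 14,400 = 6,970 kg; Δv = 320×9.81×ln(3.066) = 3139.2×1.1204 ≈ 3517 m/s.
Total Δv = 3656 + 3927 + 3517 = 11100 m/s.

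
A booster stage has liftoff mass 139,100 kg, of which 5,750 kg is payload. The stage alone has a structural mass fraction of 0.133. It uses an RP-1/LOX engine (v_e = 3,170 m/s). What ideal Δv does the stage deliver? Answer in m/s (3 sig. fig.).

Stage wet mass = m₀ − payload = 139,100 − 5,750 = 133,350 kg.
Stage dry mass = ε × stage wet mass = 0.133 × 133,350 = 17,735.6 kg.
Burnout mass m_f = stage dry + payload = 17,735.6 + 5,750 = 23,485.6 kg.
From the ideal rocket equation, Δv = v_e · ln(139,100/23,485.6) = 3170.0 × ln(5.923) = 3170.0 × 1.7788 ≈ 5639 m/s.

Δv ≈ 5640 m/s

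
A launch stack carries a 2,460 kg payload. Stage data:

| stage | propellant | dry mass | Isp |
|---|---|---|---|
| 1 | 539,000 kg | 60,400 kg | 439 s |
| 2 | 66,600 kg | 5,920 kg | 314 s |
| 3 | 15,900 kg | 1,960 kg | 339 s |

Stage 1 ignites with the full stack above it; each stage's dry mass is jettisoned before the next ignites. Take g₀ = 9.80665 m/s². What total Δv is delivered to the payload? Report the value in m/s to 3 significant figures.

Ignition mass of stage 1 = 539,000+60,400 + 66,600+5,920 + 15,900+1,960 + 2,460 = 692,240 kg.
Stage 1: m₀ = 692,240 kg, m_f = 692,240 − 539,000 = 153,240 kg; Δv = 439×9.80665×ln(4.517) = 4305.1×1.5079 ≈ 6492 m/s.
Stage 2: m₀ = 92,840 kg, m_f = 92,840 − 66,600 = 26,240 kg; Δv = 314×9.80665×ln(3.538) = 3079.3×1.2636 ≈ 3891 m/s.
Stage 3: m₀ = 20,320 kg, m_f = 20,320 − 15,900 = 4,420 kg; Δv = 339×9.80665×ln(4.597) = 3324.5×1.5255 ≈ 5071 m/s.
Total Δv = 6492 + 3891 + 5071 = 15454 m/s.

Δv ≈ 15500 m/s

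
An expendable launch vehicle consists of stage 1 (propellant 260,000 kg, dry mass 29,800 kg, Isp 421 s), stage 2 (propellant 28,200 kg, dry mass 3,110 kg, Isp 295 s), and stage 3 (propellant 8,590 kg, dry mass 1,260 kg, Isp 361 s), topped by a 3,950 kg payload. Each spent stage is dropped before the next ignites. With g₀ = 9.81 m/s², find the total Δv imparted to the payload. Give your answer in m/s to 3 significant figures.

Δv ≈ 12500 m/s

Ignition mass of stage 1 = 260,000+29,800 + 28,200+3,110 + 8,590+1,260 + 3,950 = 334,910 kg.
Stage 1: m₀ = 334,910 kg, m_f = 334,910 − 260,000 = 74,910 kg; Δv = 421×9.81×ln(4.471) = 4130.0×1.4976 ≈ 6185 m/s.
Stage 2: m₀ = 45,110 kg, m_f = 45,110 − 28,200 = 16,910 kg; Δv = 295×9.81×ln(2.668) = 2894.0×0.9812 ≈ 2840 m/s.
Stage 3: m₀ = 13,800 kg, m_f = 13,800 − 8,590 = 5,210 kg; Δv = 361×9.81×ln(2.649) = 3541.4×0.9741 ≈ 3450 m/s.
Total Δv = 6185 + 2840 + 3450 = 12475 m/s.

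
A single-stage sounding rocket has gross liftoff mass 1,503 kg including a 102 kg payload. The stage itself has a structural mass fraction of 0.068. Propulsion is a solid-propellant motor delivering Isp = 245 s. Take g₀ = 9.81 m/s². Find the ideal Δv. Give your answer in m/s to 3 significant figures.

Δv ≈ 4880 m/s

Stage wet mass = m₀ − payload = 1,503 − 102 = 1,401 kg.
Stage dry mass = ε × stage wet mass = 0.068 × 1,401 = 95.268 kg.
Burnout mass m_f = stage dry + payload = 95.268 + 102 = 197.268 kg.
v_e = Isp · g₀ = 245 × 9.81 = 2403.5 m/s.
From the ideal rocket equation, Δv = v_e · ln(1,503/197.268) = 2403.5 × ln(7.619) = 2403.5 × 2.0307 ≈ 4881 m/s.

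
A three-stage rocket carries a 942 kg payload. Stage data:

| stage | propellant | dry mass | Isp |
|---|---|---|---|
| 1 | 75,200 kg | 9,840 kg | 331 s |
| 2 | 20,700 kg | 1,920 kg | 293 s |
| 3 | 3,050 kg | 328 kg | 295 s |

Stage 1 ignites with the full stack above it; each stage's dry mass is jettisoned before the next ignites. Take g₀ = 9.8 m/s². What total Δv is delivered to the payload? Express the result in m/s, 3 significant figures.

Δv ≈ 11400 m/s

Ignition mass of stage 1 = 75,200+9,840 + 20,700+1,920 + 3,050+328 + 942 = 111,980 kg.
Stage 1: m₀ = 111,980 kg, m_f = 111,980 − 75,200 = 36,780 kg; Δv = 331×9.8×ln(3.045) = 3243.8×1.1134 ≈ 3612 m/s.
Stage 2: m₀ = 26,940 kg, m_f = 26,940 − 20,700 = 6,240 kg; Δv = 293×9.8×ln(4.317) = 2871.4×1.4626 ≈ 4200 m/s.
Stage 3: m₀ = 4,320 kg, m_f = 4,320 − 3,050 = 1,270 kg; Δv = 295×9.8×ln(3.402) = 2891.0×1.2242 ≈ 3539 m/s.
Total Δv = 3612 + 4200 + 3539 = 11351 m/s.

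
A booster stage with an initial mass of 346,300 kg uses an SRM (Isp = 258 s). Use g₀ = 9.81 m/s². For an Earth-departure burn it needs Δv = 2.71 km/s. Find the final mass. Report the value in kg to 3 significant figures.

final mass ≈ 119000 kg

v_e = Isp · g₀ = 258 × 9.81 = 2531.0 m/s.
Rocket equation: m₀/m_f = exp(Δv / v_e) = exp(2710 / 2531.0) = exp(1.0707) = 2.9175.
m_f = m₀ / 2.9175 = 346,300 / 2.9175 = 118,698 kg.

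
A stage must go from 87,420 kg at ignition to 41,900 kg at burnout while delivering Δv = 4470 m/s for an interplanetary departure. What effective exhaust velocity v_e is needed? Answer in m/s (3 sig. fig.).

ln(m₀/m_f) = ln(87420/41900) = ln(2.086) = 0.7354.
By the Tsiolkovsky rocket equation, v_e = Δv / ln(m₀/m_f) = 4470 / 0.7354 = 6078.0 m/s.

v_e ≈ 6080 m/s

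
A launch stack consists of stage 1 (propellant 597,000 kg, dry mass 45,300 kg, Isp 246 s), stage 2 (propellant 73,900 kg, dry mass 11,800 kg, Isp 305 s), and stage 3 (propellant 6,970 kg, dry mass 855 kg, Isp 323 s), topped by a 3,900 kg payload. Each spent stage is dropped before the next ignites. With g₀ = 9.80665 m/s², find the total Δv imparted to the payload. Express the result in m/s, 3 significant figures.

Ignition mass of stage 1 = 597,000+45,300 + 73,900+11,800 + 6,970+855 + 3,900 = 739,725 kg.
Stage 1: m₀ = 739,725 kg, m_f = 739,725 − 597,000 = 142,725 kg; Δv = 246×9.80665×ln(5.183) = 2412.4×1.6454 ≈ 3969 m/s.
Stage 2: m₀ = 97,425 kg, m_f = 97,425 − 73,900 = 23,525 kg; Δv = 305×9.80665×ln(4.141) = 2991.0×1.4210 ≈ 4250 m/s.
Stage 3: m₀ = 11,725 kg, m_f = 11,725 − 6,970 = 4,755 kg; Δv = 323×9.80665×ln(2.466) = 3167.5×0.9025 ≈ 2859 m/s.
Total Δv = 3969 + 4250 + 2859 = 11078 m/s.

Δv ≈ 11100 m/s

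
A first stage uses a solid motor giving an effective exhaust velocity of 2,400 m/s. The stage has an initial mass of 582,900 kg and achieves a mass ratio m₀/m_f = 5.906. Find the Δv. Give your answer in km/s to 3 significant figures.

Δv ≈ 4.26 km/s

By the Tsiolkovsky rocket equation, Δv = v_e · ln(5.906) = 2400.0 × 1.7760 ≈ 4262.3 m/s.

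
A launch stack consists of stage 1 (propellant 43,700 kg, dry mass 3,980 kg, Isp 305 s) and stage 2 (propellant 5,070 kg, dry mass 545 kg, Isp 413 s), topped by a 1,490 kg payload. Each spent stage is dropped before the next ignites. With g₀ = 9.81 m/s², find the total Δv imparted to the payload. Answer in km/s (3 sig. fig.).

Δv ≈ 9.85 km/s

Ignition mass of stage 1 = 43,700+3,980 + 5,070+545 + 1,490 = 54,785 kg.
Stage 1: m₀ = 54,785 kg, m_f = 54,785 − 43,700 = 11,085 kg; Δv = 305×9.81×ln(4.942) = 2992.1×1.5978 ≈ 4781 m/s.
Stage 2: m₀ = 7,105 kg, m_f = 7,105 − 5,070 = 2,035 kg; Δv = 413×9.81×ln(3.491) = 4051.5×1.2503 ≈ 5066 m/s.
Total Δv = 4781 + 5066 = 9847 m/s.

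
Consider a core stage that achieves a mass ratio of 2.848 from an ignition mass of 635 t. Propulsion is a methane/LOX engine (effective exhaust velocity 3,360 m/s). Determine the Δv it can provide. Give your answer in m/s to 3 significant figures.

Δv ≈ 3520 m/s

Δv = v_e · ln(2.848) = 3360.0 × 1.0466 ≈ 3516.6 m/s.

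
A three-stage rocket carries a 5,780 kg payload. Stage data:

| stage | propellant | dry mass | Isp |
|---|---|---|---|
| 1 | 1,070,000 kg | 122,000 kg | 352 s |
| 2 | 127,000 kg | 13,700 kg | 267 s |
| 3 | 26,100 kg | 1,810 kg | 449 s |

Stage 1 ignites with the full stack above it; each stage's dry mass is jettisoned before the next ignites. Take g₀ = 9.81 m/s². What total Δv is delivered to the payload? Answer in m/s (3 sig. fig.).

Δv ≈ 15300 m/s

Ignition mass of stage 1 = 1,070,000+122,000 + 127,000+13,700 + 26,100+1,810 + 5,780 = 1,366,390 kg.
Stage 1: m₀ = 1,366,390 kg, m_f = 1,366,390 − 1,070,000 = 296,390 kg; Δv = 352×9.81×ln(4.61) = 3453.1×1.5283 ≈ 5277 m/s.
Stage 2: m₀ = 174,390 kg, m_f = 174,390 − 127,000 = 47,390 kg; Δv = 267×9.81×ln(3.68) = 2619.3×1.3029 ≈ 3413 m/s.
Stage 3: m₀ = 33,690 kg, m_f = 33,690 − 26,100 = 7,590 kg; Δv = 449×9.81×ln(4.439) = 4404.7×1.4904 ≈ 6565 m/s.
Total Δv = 5277 + 3413 + 6565 = 15255 m/s.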